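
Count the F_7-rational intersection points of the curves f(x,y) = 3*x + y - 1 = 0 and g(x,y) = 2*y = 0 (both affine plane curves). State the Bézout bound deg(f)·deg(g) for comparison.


Common zeros: {(5, 0)}; count = 1; Bézout bound = 1.

deg(f) = 1, deg(g) = 1, so Bézout bound = 1.
Scan x ∈ F_7. For each x, list the y ∈ F_7 with f(x, y) ≡ 0 and those with g(x, y) ≡ 0 (mod 7); the common zeros in that column are the intersection.
  x = 0: f ≡ 0 at y ∈ {1}; g ≡ 0 at y ∈ {0}; common: ∅.
  x = 1: f ≡ 0 at y ∈ {5}; g ≡ 0 at y ∈ {0}; common: ∅.
  x = 2: f ≡ 0 at y ∈ {2}; g ≡ 0 at y ∈ {0}; common: ∅.
  x = 3: f ≡ 0 at y ∈ {6}; g ≡ 0 at y ∈ {0}; common: ∅.
  x = 4: f ≡ 0 at y ∈ {3}; g ≡ 0 at y ∈ {0}; common: ∅.
  x = 5: f ≡ 0 at y ∈ {0}; g ≡ 0 at y ∈ {0}; common: {0}.
  x = 6: f ≡ 0 at y ∈ {4}; g ≡ 0 at y ∈ {0}; common: ∅.
Collecting: common zeros = {(5, 0)}, so the count is 1.
Comparison with the Bézout bound: 1 ≤ 1 = deg(f)·deg(g), as expected for curves with no common component (the bound is attained).


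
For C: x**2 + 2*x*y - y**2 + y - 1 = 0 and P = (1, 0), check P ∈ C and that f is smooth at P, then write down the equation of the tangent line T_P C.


Tangent line at P: 2*x + 3*y - 2 = 0.

Step 1: f(1, 0) = 0, so P lies on C.
Step 2: partial derivatives
  f_x(x, y) = 2*x + 2*y, f_y(x, y) = 2*x - 2*y + 1.
  f_x(P) = 2, f_y(P) = 3 (gradient nonzero, so P is smooth).
Step 3: tangent line at P: 2·(x − 1) + 3·(y − 0) = 0.
Expanding: 2*x + 3*y - 2 = 0.


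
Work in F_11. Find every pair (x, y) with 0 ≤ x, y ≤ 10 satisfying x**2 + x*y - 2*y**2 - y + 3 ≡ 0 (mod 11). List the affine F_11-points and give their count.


Affine F_11-points: {(0, 1), (0, 4), (3, 3), (3, 9), (5, 3), (5, 10), (7, 4), (7, 10), (10, 1), (10, 9)}; count = 10.

For each of the 121 pairs (x, y) ∈ F_11², evaluate f(x, y) mod 11. Record the zeros.
  x = 0: [0↦3, 1↦0, 2↦4, 3↦4, 4↦0, 5↦3, 6↦2, 7↦8, 8↦10, 9↦8, 10↦2]  zeros at y ∈ {1, 4}
  x = 1: [0↦4, 1↦2, 2↦7, 3↦8, 4↦5, 5↦9, 6↦9, 7↦5, 8↦8, 9↦7, 10↦2]  zeros at y ∈ ∅
  x = 2: [0↦7, 1↦6, 2↦1, 3↦3, 4↦1, 5↦6, 6↦7, 7↦4, 8↦8, 9↦8, 10↦4]  zeros at y ∈ ∅
  x = 3: [0↦1, 1↦1, 2↦8, 3↦0, 4↦10, 5↦5, 6↦7, 7↦5, 8↦10, 9↦0, 10↦8]  zeros at y ∈ {3, 9}
  x = 4: [0↦8, 1↦9, 2↦6, 3↦10, 4↦10, 5↦6, 6↦9, 7↦8, 8↦3, 9↦5, 10↦3]  zeros at y ∈ ∅
  x = 5: [0↦6, 1↦8, 2↦6, 3↦0, 4↦1, 5↦9, 6↦2, 7↦2, 8↦9, 9↦1, 10↦0]  zeros at y ∈ {3, 10}
  x = 6: [0↦6, 1↦9, 2↦8, 3↦3, 4↦5, 5↦3, 6↦8, 7↦9, 8↦6, 9↦10, 10↦10]  zeros at y ∈ ∅
  x = 7: [0↦8, 1↦1, 2↦1, 3↦8, 4↦0, 5↦10, 6↦5, 7↦7, 8↦5, 9↦10, 10↦0]  zeros at y ∈ {4, 10}
  x = 8: [0↦1, 1↦6, 2↦7, 3↦4, 4↦8, 5↦8, 6↦4, 7↦7, 8↦6, 9↦1, 10↦3]  zeros at y ∈ ∅
  x = 9: [0↦7, 1↦2, 2↦4, 3↦2, 4↦7, 5↦8, 6↦5, 7↦9, 8↦9, 9↦5, 10↦8]  zeros at y ∈ ∅
  x = 10: [0↦4, 1↦0, 2↦3, 3↦2, 4↦8, 5↦10, 6↦8, 7↦2, 8↦3, 9↦0, 10↦4]  zeros at y ∈ {1, 9}
Collecting zeros: affine points = {(0, 1), (0, 4), (3, 3), (3, 9), (5, 3), (5, 10), (7, 4), (7, 10), (10, 1), (10, 9)}.
Total count |C(F_11)_aff| = 10.


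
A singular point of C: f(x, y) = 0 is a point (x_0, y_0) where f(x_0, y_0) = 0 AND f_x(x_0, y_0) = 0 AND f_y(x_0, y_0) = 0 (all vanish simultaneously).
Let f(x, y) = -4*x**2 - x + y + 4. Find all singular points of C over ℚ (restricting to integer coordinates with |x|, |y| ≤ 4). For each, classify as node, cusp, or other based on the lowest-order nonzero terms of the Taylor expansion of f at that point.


No singular points in the scanned grid; C is smooth there.

Compute partial derivatives:
  f_x = -8*x - 1.
  f_y = 1.
f_y = 1 is a nonzero constant, so f_y never vanishes: no point (x, y) can satisfy f = f_x = f_y = 0. In particular no (x, y) ∈ {−4, ..., 4}² is singular; the curve is smooth.


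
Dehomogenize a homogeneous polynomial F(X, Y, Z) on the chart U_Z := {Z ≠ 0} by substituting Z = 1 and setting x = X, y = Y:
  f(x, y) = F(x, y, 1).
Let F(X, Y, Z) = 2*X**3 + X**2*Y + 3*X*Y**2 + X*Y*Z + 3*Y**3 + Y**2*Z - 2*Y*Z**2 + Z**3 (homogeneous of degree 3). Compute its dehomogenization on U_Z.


f(x, y) = 2*x**3 + x**2*y + 3*x*y**2 + x*y + 3*y**3 + y**2 - 2*y + 1

On U_Z we set Z = 1. Each monomial c·X^i·Y^j·Z^k in F becomes c·x^i·y^j·1^k = c·x^i·y^j.
Substituting Z = 1: F(X, Y, 1) = 2*x**3 + x**2*y + 3*x*y**2 + x*y + 3*y**3 + y**2 - 2*y + 1.
Note: deg(f) ≤ deg(F) = 3; strict inequality happens when F is divisible by Z (lost terms).


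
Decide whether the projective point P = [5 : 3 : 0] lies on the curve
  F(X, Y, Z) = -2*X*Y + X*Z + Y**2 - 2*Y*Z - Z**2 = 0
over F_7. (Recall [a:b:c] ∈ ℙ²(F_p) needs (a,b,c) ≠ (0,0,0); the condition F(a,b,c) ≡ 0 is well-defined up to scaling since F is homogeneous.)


F(5,3,0) ≡ 0 (mod 7); P is on the curve.

Evaluate F(5, 3, 0) term-by-term (mod 7).
  -2*X*Y ↦ -2·5·3·1 = -30
  X*Z ↦ 1·5·1·0 = 0
  Y**2 ↦ 1·1·9·1 = 9
  -2*Y*Z ↦ -2·1·3·0 = 0
  -Z**2 ↦ -1·1·1·0 = 0
Sum: F(5, 3, 0) = (-30) + (0) + (9) + (0) + (0) = -21.
Reducing mod 7: -21 ≡ 0 (mod 7).
Since F(a, b, c) ≡ 0 (mod 7), P lies on the curve.


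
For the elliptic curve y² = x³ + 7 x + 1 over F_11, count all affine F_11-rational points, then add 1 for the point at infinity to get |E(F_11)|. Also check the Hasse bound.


Affine points = {(0, 1), (0, 10), (1, 3), (1, 8), (2, 1), (2, 10), (3, 4), (3, 7), (4, 4), (4, 7), (9, 1), (9, 10), (10, 2), (10, 9)}; affine count = 14; |E(F_11)| = 15.

Discriminant check: Δ ∝ 4a³ + 27b² = 4·7³ + 27·1² = 4·343 + 27·1 ≡ 2 (mod 11). Nonzero ⇒ E is nonsingular.
For each x ∈ F_11, compute rhs = x³ + 7·x + 1 mod 11, then count y ∈ F_11 with y² ≡ rhs.
  x = 0: rhs = 1, matching y values: 1, 10 (2 points).
  x = 1: rhs = 9, matching y values: 3, 8 (2 points).
  x = 2: rhs = 1, matching y values: 1, 10 (2 points).
  x = 3: rhs = 5, matching y values: 4, 7 (2 points).
  x = 4: rhs = 5, matching y values: 4, 7 (2 points).
  x = 5: rhs = 7, matching y values: none (0 points).
  x = 6: rhs = 6, matching y values: none (0 points).
  x = 7: rhs = 8, matching y values: none (0 points).
  x = 8: rhs = 8, matching y values: none (0 points).
  x = 9: rhs = 1, matching y values: 1, 10 (2 points).
  x = 10: rhs = 4, matching y values: 2, 9 (2 points).
Total affine count: 14.
Full point count |E(F_11)| = 14 + 1 = 15.
Hasse bound: |15 − (11+1)| = |3| = 3 ≤ 2√11 ≈ 6.6332 ✓.


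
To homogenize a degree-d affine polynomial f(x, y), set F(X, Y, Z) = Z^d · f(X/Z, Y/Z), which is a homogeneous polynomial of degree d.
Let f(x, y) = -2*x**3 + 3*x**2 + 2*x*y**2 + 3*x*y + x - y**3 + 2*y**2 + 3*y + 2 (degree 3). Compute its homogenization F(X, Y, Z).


F(X, Y, Z) = -2*X**3 + 3*X**2*Z + 2*X*Y**2 + 3*X*Y*Z + X*Z**2 - Y**3 + 2*Y**2*Z + 3*Y*Z**2 + 2*Z**3

deg(f) = 3.
Substitute x = X/Z, y = Y/Z into f, then multiply by Z^3.
  monomial -2·x^3·y^0 ↦ -2·X^3·Y^0·Z^0.
  monomial 3·x^2·y^0 ↦ 3·X^2·Y^0·Z^1.
  monomial 2·x^1·y^2 ↦ 2·X^1·Y^2·Z^0.
  monomial 3·x^1·y^1 ↦ 3·X^1·Y^1·Z^1.
  monomial 1·x^1·y^0 ↦ 1·X^1·Y^0·Z^2.
  monomial -1·x^0·y^3 ↦ -1·X^0·Y^3·Z^0.
  monomial 2·x^0·y^2 ↦ 2·X^0·Y^2·Z^1.
  monomial 3·x^0·y^1 ↦ 3·X^0·Y^1·Z^2.
  monomial 2·x^0·y^0 ↦ 2·X^0·Y^0·Z^3.
Collecting: F(X, Y, Z) = -2*X**3 + 3*X**2*Z + 2*X*Y**2 + 3*X*Y*Z + X*Z**2 - Y**3 + 2*Y**2*Z + 3*Y*Z**2 + 2*Z**3.


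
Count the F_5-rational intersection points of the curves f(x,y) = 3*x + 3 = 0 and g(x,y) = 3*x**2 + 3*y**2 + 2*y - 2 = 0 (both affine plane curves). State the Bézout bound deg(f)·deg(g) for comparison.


Common zeros: ∅; count = 0; Bézout bound = 2.

deg(f) = 1, deg(g) = 2, so Bézout bound = 2.
Scan x ∈ F_5. For each x, list the y ∈ F_5 with f(x, y) ≡ 0 and those with g(x, y) ≡ 0 (mod 5); the common zeros in that column are the intersection.
  x = 0: f ≡ 0 at y ∈ ∅; g ≡ 0 at y ∈ ∅; common: ∅.
  x = 1: f ≡ 0 at y ∈ ∅; g ≡ 0 at y ∈ ∅; common: ∅.
  x = 2: f ≡ 0 at y ∈ ∅; g ≡ 0 at y ∈ {0, 1}; common: ∅.
  x = 3: f ≡ 0 at y ∈ ∅; g ≡ 0 at y ∈ {0, 1}; common: ∅.
  x = 4: f ≡ 0 at y ∈ {0, 1, 2, 3, 4}; g ≡ 0 at y ∈ ∅; common: ∅.
Collecting: common zeros = ∅, so the count is 0.
Comparison with the Bézout bound: 0 ≤ 2 = deg(f)·deg(g), as expected for curves with no common component (the affine F_5-count falls short of the bound because intersections may lie at infinity, over extension fields, or carry multiplicity).


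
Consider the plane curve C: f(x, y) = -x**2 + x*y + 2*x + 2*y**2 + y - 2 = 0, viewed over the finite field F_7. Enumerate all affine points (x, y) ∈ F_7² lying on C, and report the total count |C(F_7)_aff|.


Affine F_7-points: {(2, 4), (2, 5), (3, 6), (4, 4), (5, 5), (5, 6)}; count = 6.

For each of the 49 pairs (x, y) ∈ F_7², evaluate f(x, y) mod 7. Record the zeros.
  x = 0: [0↦5, 1↦1, 2↦1, 3↦5, 4↦6, 5↦4, 6↦6]  zeros at y ∈ ∅
  x = 1: [0↦6, 1↦3, 2↦4, 3↦2, 4↦4, 5↦3, 6↦6]  zeros at y ∈ ∅
  x = 2: [0↦5, 1↦3, 2↦5, 3↦4, 4↦0, 5↦0, 6↦4]  zeros at y ∈ {4, 5}
  x = 3: [0↦2, 1↦1, 2↦4, 3↦4, 4↦1, 5↦2, 6↦0]  zeros at y ∈ {6}
  x = 4: [0↦4, 1↦4, 2↦1, 3↦2, 4↦0, 5↦2, 6↦1]  zeros at y ∈ {4}
  x = 5: [0↦4, 1↦5, 2↦3, 3↦5, 4↦4, 5↦0, 6↦0]  zeros at y ∈ {5, 6}
  x = 6: [0↦2, 1↦4, 2↦3, 3↦6, 4↦6, 5↦3, 6↦4]  zeros at y ∈ ∅
Collecting zeros: affine points = {(2, 4), (2, 5), (3, 6), (4, 4), (5, 5), (5, 6)}.
Total count |C(F_7)_aff| = 6.


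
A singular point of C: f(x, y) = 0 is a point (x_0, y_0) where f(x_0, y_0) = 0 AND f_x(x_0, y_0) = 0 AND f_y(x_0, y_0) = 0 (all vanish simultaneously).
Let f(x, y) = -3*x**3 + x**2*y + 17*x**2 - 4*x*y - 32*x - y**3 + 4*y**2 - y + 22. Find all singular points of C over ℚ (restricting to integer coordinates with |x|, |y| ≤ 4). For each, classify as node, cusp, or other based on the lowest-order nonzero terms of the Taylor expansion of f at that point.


Singular points: {(2, 1)}; classification: cusp.

Compute partial derivatives:
  f_x = -9*x**2 + 2*x*y + 34*x - 4*y - 32.
  f_y = x**2 - 4*x - 3*y**2 + 8*y - 1.
Scan x_0 ∈ {−4, ..., 4}. For each x_0, f_y(x_0, y) is a polynomial in y; find its integer roots y ∈ {−4, ..., 4}, then test f_x and f at those candidates.
  x = -4: f_y(-4, y) = -3*y**2 + 8*y + 31; no integer root y with |y| ≤ 4.
  x = -3: f_y(-3, y) = -3*y**2 + 8*y + 20; no integer root y with |y| ≤ 4.
  x = -2: f_y(-2, y) = -3*y**2 + 8*y + 11; vanishes at y ∈ {-1}. (-2, -1): f_x = -128 ≠ 0.
  x = -1: f_y(-1, y) = -3*y**2 + 8*y + 4; no integer root y with |y| ≤ 4.
  x = 0: f_y(0, y) = -3*y**2 + 8*y - 1; no integer root y with |y| ≤ 4.
  x = 1: f_y(1, y) = -3*y**2 + 8*y - 4; vanishes at y ∈ {2}. (1, 2): f_x = -11 ≠ 0.
  x = 2: f_y(2, y) = -3*y**2 + 8*y - 5; vanishes at y ∈ {1}. (2, 1): f_x = 0, f = 0 — SINGULAR.
  x = 3: f_y(3, y) = -3*y**2 + 8*y - 4; vanishes at y ∈ {2}. (3, 2): f_x = -7 ≠ 0.
  x = 4: f_y(4, y) = -3*y**2 + 8*y - 1; no integer root y with |y| ≤ 4.
Only singular point on the grid: (2, 1).
Classify: substitute x = 2 + u, y = 1 + v and expand: f = -3*u**3 + u**2*v - v**3 + v**2.
No constant or linear terms (consistent with a singular point). Quadratic part: v**2. Cubic part: -3*u**3 + u**2*v - v**3.
The quadratic part v**2 is a perfect square, so there is a single (double) tangent line v = 0, i.e. y = 1. Restricting the cubic part to that line (v = 0) leaves -3*u**3 ≠ 0, so f is not divisible by v and the branch is v² ≈ 3*u**3 to lowest order — this is a cusp.
Classification: cusp.


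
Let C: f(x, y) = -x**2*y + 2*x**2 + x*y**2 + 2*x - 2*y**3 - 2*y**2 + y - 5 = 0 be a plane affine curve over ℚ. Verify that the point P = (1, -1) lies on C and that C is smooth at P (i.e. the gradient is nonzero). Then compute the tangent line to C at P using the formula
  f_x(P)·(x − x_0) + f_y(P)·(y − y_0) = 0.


Tangent line at P: 9*x - 4*y - 13 = 0.

Step 1: f(1, -1) = 0, so P lies on C.
Step 2: partial derivatives
  f_x(x, y) = -2*x*y + 4*x + y**2 + 2, f_y(x, y) = -x**2 + 2*x*y - 6*y**2 - 4*y + 1.
  f_x(P) = 9, f_y(P) = -4 (gradient nonzero, so P is smooth).
Step 3: tangent line at P: 9·(x − 1) + -4·(y − -1) = 0.
Expanding: 9*x - 4*y - 13 = 0.


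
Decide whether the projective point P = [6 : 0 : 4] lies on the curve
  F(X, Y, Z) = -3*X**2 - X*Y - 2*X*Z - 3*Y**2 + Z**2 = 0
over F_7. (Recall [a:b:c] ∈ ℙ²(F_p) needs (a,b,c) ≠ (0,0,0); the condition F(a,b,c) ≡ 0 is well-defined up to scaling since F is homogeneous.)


F(6,0,4) ≡ 0 (mod 7); P is on the curve.

Evaluate F(6, 0, 4) term-by-term (mod 7).
  -3*X**2 ↦ -3·36·1·1 = -108
  -X*Y ↦ -1·6·0·1 = 0
  -2*X*Z ↦ -2·6·1·4 = -48
  -3*Y**2 ↦ -3·1·0·1 = 0
  Z**2 ↦ 1·1·1·16 = 16
Sum: F(6, 0, 4) = (-108) + (0) + (-48) + (0) + (16) = -140.
Reducing mod 7: -140 ≡ 0 (mod 7).
Since F(a, b, c) ≡ 0 (mod 7), P lies on the curve.


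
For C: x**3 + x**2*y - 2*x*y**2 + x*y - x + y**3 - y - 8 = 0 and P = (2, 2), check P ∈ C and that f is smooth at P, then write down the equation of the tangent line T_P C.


Tangent line at P: 13*x + y - 28 = 0.

Step 1: f(2, 2) = 0, so P lies on C.
Step 2: partial derivatives
  f_x(x, y) = 3*x**2 + 2*x*y - 2*y**2 + y - 1, f_y(x, y) = x**2 - 4*x*y + x + 3*y**2 - 1.
  f_x(P) = 13, f_y(P) = 1 (gradient nonzero, so P is smooth).
Step 3: tangent line at P: 13·(x − 2) + 1·(y − 2) = 0.
Expanding: 13*x + y - 28 = 0.


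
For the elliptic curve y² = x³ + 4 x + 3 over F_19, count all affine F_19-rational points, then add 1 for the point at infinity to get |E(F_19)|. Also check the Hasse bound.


Affine points = {(2, 0), (3, 2), (3, 17), (4, 8), (4, 11), (10, 6), (10, 13), (17, 5), (17, 14), (18, 6), (18, 13)}; affine count = 11; |E(F_19)| = 12.

Discriminant check: Δ ∝ 4a³ + 27b² = 4·4³ + 27·3² = 4·64 + 27·9 ≡ 5 (mod 19). Nonzero ⇒ E is nonsingular.
For each x ∈ F_19, compute rhs = x³ + 4·x + 3 mod 19, then count y ∈ F_19 with y² ≡ rhs.
  x = 0: rhs = 3, matching y values: none (0 points).
  x = 1: rhs = 8, matching y values: none (0 points).
  x = 2: rhs = 0, matching y values: 0 (1 points).
  x = 3: rhs = 4, matching y values: 2, 17 (2 points).
  x = 4: rhs = 7, matching y values: 8, 11 (2 points).
  x = 5: rhs = 15, matching y values: none (0 points).
  x = 6: rhs = 15, matching y values: none (0 points).
  x = 7: rhs = 13, matching y values: none (0 points).
  x = 8: rhs = 15, matching y values: none (0 points).
  x = 9: rhs = 8, matching y values: none (0 points).
  x = 10: rhs = 17, matching y values: 6, 13 (2 points).
  x = 11: rhs = 10, matching y values: none (0 points).
  x = 12: rhs = 12, matching y values: none (0 points).
  x = 13: rhs = 10, matching y values: none (0 points).
  x = 14: rhs = 10, matching y values: none (0 points).
  x = 15: rhs = 18, matching y values: none (0 points).
  x = 16: rhs = 2, matching y values: none (0 points).
  x = 17: rhs = 6, matching y values: 5, 14 (2 points).
  x = 18: rhs = 17, matching y values: 6, 13 (2 points).
Total affine count: 11.
Full point count |E(F_19)| = 11 + 1 = 12.
Hasse bound: |12 − (19+1)| = |-8| = 8 ≤ 2√19 ≈ 8.7178 ✓.


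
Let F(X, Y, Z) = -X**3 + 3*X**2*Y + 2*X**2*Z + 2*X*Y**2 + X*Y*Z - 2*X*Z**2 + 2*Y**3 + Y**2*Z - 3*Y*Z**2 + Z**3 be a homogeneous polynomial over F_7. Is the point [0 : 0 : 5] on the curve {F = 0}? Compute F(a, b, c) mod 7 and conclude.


F(0,0,5) ≡ 6 (mod 7); P is NOT on the curve.

Evaluate F(0, 0, 5) term-by-term (mod 7).
  -X**3 ↦ -1·0·1·1 = 0
  3*X**2*Y ↦ 3·0·0·1 = 0
  2*X**2*Z ↦ 2·0·1·5 = 0
  2*X*Y**2 ↦ 2·0·0·1 = 0
  X*Y*Z ↦ 1·0·0·5 = 0
  -2*X*Z**2 ↦ -2·0·1·25 = 0
  2*Y**3 ↦ 2·1·0·1 = 0
  Y**2*Z ↦ 1·1·0·5 = 0
  -3*Y*Z**2 ↦ -3·1·0·25 = 0
  Z**3 ↦ 1·1·1·125 = 125
Sum: F(0, 0, 5) = (0) + (0) + (0) + (0) + (0) + (0) + (0) + (0) + (0) + (125) = 125.
Reducing mod 7: 125 ≡ 6 (mod 7).
Since F(a, b, c) ≡ 6 ≠ 0 (mod 7), P does NOT lie on the curve.


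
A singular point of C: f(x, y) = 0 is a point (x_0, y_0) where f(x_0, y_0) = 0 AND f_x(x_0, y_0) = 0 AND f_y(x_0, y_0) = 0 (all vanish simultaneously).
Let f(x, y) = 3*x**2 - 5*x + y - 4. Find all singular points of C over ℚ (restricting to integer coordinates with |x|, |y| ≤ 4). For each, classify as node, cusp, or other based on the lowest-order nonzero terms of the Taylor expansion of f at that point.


No singular points in the scanned grid; C is smooth there.

Compute partial derivatives:
  f_x = 6*x - 5.
  f_y = 1.
f_y = 1 is a nonzero constant, so f_y never vanishes: no point (x, y) can satisfy f = f_x = f_y = 0. In particular no (x, y) ∈ {−4, ..., 4}² is singular; the curve is smooth.


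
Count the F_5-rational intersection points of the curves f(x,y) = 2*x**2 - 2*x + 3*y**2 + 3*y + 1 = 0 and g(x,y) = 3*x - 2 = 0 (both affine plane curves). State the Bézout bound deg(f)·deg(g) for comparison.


Common zeros: {(4, 0), (4, 4)}; count = 2; Bézout bound = 2.

deg(f) = 2, deg(g) = 1, so Bézout bound = 2.
Scan x ∈ F_5. For each x, list the y ∈ F_5 with f(x, y) ≡ 0 and those with g(x, y) ≡ 0 (mod 5); the common zeros in that column are the intersection.
  x = 0: f ≡ 0 at y ∈ ∅; g ≡ 0 at y ∈ ∅; common: ∅.
  x = 1: f ≡ 0 at y ∈ ∅; g ≡ 0 at y ∈ ∅; common: ∅.
  x = 2: f ≡ 0 at y ∈ {0, 4}; g ≡ 0 at y ∈ ∅; common: ∅.
  x = 3: f ≡ 0 at y ∈ ∅; g ≡ 0 at y ∈ ∅; common: ∅.
  x = 4: f ≡ 0 at y ∈ {0, 4}; g ≡ 0 at y ∈ {0, 1, 2, 3, 4}; common: {0, 4}.
Collecting: common zeros = {(4, 0), (4, 4)}, so the count is 2.
Comparison with the Bézout bound: 2 ≤ 2 = deg(f)·deg(g), as expected for curves with no common component (the bound is attained).


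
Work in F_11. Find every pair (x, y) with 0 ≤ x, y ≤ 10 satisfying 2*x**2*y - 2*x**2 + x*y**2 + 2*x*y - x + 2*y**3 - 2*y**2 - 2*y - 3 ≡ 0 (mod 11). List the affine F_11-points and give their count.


Affine F_11-points: {(0, 5), (1, 10), (4, 5), (4, 6), (4, 10), (6, 7), (8, 1), (9, 7), (10, 6)}; count = 9.

For each of the 121 pairs (x, y) ∈ F_11², evaluate f(x, y) mod 11. Record the zeros.
  x = 0: [0↦8, 1↦6, 2↦1, 3↦5, 4↦8, 5↦0, 6↦4, 7↦10, 8↦8, 9↦10, 10↦6]  zeros at y ∈ {5}
  x = 1: [0↦5, 1↦8, 2↦10, 3↦1, 4↦4, 5↦9, 6↦6, 7↦7, 8↦2, 9↦3, 10↦0]  zeros at y ∈ {10}
  x = 2: [0↦9, 1↦10, 2↦1, 3↦5, 4↦1, 5↦1, 6↦6, 7↦6, 8↦2, 9↦6, 10↦8]  zeros at y ∈ ∅
  x = 3: [0↦9, 1↦1, 2↦7, 3↦6, 4↦10, 5↦9, 6↦4, 7↦7, 8↦8, 9↦8, 10↦8]  zeros at y ∈ ∅
  x = 4: [0↦5, 1↦3, 2↦6, 3↦4, 4↦9, 5↦0, 6↦0, 7↦10, 8↦9, 9↦9, 10↦0]  zeros at y ∈ {5, 6, 10}
  x = 5: [0↦8, 1↦5, 2↦9, 3↦10, 4↦9, 5↦7, 6↦5, 7↦4, 8↦5, 9↦9, 10↦6]  zeros at y ∈ ∅
  x = 6: [0↦7, 1↦7, 2↦5, 3↦2, 4↦10, 5↦8, 6↦8, 7↦0, 8↦7, 9↦8, 10↦4]  zeros at y ∈ {7}
  x = 7: [0↦2, 1↦9, 2↦5, 3↦2, 4↦1, 5↦3, 6↦9, 7↦9, 8↦4, 9↦6, 10↦5]  zeros at y ∈ ∅
  x = 8: [0↦4, 1↦0, 2↦9, 3↦10, 4↦4, 5↦3, 6↦8, 7↦9, 8↦7, 9↦3, 10↦9]  zeros at y ∈ {1}
  x = 9: [0↦2, 1↦2, 2↦6, 3↦4, 4↦8, 5↦8, 6↦5, 7↦0, 8↦5, 9↦10, 10↦5]  zeros at y ∈ {7}
  x = 10: [0↦7, 1↦4, 2↦7, 3↦6, 4↦2, 5↦7, 6↦0, 7↦4, 8↦9, 9↦5, 10↦4]  zeros at y ∈ {6}
Collecting zeros: affine points = {(0, 5), (1, 10), (4, 5), (4, 6), (4, 10), (6, 7), (8, 1), (9, 7), (10, 6)}.
Total count |C(F_11)_aff| = 9.


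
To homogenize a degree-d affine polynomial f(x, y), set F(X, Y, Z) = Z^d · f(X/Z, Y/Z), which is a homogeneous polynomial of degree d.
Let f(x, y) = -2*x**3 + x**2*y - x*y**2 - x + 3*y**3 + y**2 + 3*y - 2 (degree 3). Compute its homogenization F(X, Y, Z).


F(X, Y, Z) = -2*X**3 + X**2*Y - X*Y**2 - X*Z**2 + 3*Y**3 + Y**2*Z + 3*Y*Z**2 - 2*Z**3

deg(f) = 3.
Substitute x = X/Z, y = Y/Z into f, then multiply by Z^3.
  monomial -2·x^3·y^0 ↦ -2·X^3·Y^0·Z^0.
  monomial 1·x^2·y^1 ↦ 1·X^2·Y^1·Z^0.
  monomial -1·x^1·y^2 ↦ -1·X^1·Y^2·Z^0.
  monomial -1·x^1·y^0 ↦ -1·X^1·Y^0·Z^2.
  monomial 3·x^0·y^3 ↦ 3·X^0·Y^3·Z^0.
  monomial 1·x^0·y^2 ↦ 1·X^0·Y^2·Z^1.
  monomial 3·x^0·y^1 ↦ 3·X^0·Y^1·Z^2.
  monomial -2·x^0·y^0 ↦ -2·X^0·Y^0·Z^3.
Collecting: F(X, Y, Z) = -2*X**3 + X**2*Y - X*Y**2 - X*Z**2 + 3*Y**3 + Y**2*Z + 3*Y*Z**2 - 2*Z**3.


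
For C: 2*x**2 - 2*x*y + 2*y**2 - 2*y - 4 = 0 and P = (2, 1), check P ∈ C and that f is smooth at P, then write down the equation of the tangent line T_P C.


Tangent line at P: 6*x - 2*y - 10 = 0.

Step 1: f(2, 1) = 0, so P lies on C.
Step 2: partial derivatives
  f_x(x, y) = 4*x - 2*y, f_y(x, y) = -2*x + 4*y - 2.
  f_x(P) = 6, f_y(P) = -2 (gradient nonzero, so P is smooth).
Step 3: tangent line at P: 6·(x − 2) + -2·(y − 1) = 0.
Expanding: 6*x - 2*y - 10 = 0.


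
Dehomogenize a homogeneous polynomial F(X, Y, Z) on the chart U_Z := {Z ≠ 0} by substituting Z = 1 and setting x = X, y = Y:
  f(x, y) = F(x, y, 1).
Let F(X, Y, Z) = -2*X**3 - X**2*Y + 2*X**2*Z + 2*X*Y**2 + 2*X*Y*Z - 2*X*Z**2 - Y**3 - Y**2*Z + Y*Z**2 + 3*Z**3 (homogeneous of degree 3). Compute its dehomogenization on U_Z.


f(x, y) = -2*x**3 - x**2*y + 2*x**2 + 2*x*y**2 + 2*x*y - 2*x - y**3 - y**2 + y + 3

On U_Z we set Z = 1. Each monomial c·X^i·Y^j·Z^k in F becomes c·x^i·y^j·1^k = c·x^i·y^j.
Substituting Z = 1: F(X, Y, 1) = -2*x**3 - x**2*y + 2*x**2 + 2*x*y**2 + 2*x*y - 2*x - y**3 - y**2 + y + 3.
Note: deg(f) ≤ deg(F) = 3; strict inequality happens when F is divisible by Z (lost terms).


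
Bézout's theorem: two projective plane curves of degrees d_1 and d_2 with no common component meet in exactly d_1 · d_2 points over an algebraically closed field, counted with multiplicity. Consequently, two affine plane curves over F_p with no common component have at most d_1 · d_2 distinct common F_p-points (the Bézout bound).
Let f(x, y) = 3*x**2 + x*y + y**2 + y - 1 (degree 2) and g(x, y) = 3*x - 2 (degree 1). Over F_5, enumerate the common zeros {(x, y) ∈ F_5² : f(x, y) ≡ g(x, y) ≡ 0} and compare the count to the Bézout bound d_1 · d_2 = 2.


Common zeros: ∅; count = 0; Bézout bound = 2.

deg(f) = 2, deg(g) = 1, so Bézout bound = 2.
Scan x ∈ F_5. For each x, list the y ∈ F_5 with f(x, y) ≡ 0 and those with g(x, y) ≡ 0 (mod 5); the common zeros in that column are the intersection.
  x = 0: f ≡ 0 at y ∈ {2}; g ≡ 0 at y ∈ ∅; common: ∅.
  x = 1: f ≡ 0 at y ∈ {1, 2}; g ≡ 0 at y ∈ ∅; common: ∅.
  x = 2: f ≡ 0 at y ∈ {1}; g ≡ 0 at y ∈ ∅; common: ∅.
  x = 3: f ≡ 0 at y ∈ ∅; g ≡ 0 at y ∈ ∅; common: ∅.
  x = 4: f ≡ 0 at y ∈ ∅; g ≡ 0 at y ∈ {0, 1, 2, 3, 4}; common: ∅.
Collecting: common zeros = ∅, so the count is 0.
Comparison with the Bézout bound: 0 ≤ 2 = deg(f)·deg(g), as expected for curves with no common component (the affine F_5-count falls short of the bound because intersections may lie at infinity, over extension fields, or carry multiplicity).


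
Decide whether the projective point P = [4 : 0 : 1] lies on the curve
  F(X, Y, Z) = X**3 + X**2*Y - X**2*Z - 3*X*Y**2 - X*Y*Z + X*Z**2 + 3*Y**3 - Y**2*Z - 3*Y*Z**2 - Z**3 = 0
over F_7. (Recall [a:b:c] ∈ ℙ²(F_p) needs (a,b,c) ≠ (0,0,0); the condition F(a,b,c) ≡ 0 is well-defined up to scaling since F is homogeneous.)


F(4,0,1) ≡ 2 (mod 7); P is NOT on the curve.

Evaluate F(4, 0, 1) term-by-term (mod 7).
  X**3 ↦ 1·64·1·1 = 64
  X**2*Y ↦ 1·16·0·1 = 0
  -X**2*Z ↦ -1·16·1·1 = -16
  -3*X*Y**2 ↦ -3·4·0·1 = 0
  -X*Y*Z ↦ -1·4·0·1 = 0
  X*Z**2 ↦ 1·4·1·1 = 4
  3*Y**3 ↦ 3·1·0·1 = 0
  -Y**2*Z ↦ -1·1·0·1 = 0
  -3*Y*Z**2 ↦ -3·1·0·1 = 0
  -Z**3 ↦ -1·1·1·1 = -1
Sum: F(4, 0, 1) = (64) + (0) + (-16) + (0) + (0) + (4) + (0) + (0) + (0) + (-1) = 51.
Reducing mod 7: 51 ≡ 2 (mod 7).
Since F(a, b, c) ≡ 2 ≠ 0 (mod 7), P does NOT lie on the curve.


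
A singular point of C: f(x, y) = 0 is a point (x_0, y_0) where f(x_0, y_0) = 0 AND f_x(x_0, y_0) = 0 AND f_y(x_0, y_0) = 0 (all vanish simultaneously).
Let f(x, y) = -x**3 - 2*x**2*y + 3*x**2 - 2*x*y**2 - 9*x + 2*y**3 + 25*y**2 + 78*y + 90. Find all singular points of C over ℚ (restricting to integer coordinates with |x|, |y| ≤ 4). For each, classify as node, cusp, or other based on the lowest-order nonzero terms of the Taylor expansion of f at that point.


Singular points: {(3, -3)}; classification: cusp.

Compute partial derivatives:
  f_x = -3*x**2 - 4*x*y + 6*x - 2*y**2 - 9.
  f_y = -2*x**2 - 4*x*y + 6*y**2 + 50*y + 78.
Scan x_0 ∈ {−4, ..., 4}. For each x_0, f_y(x_0, y) is a polynomial in y; find its integer roots y ∈ {−4, ..., 4}, then test f_x and f at those candidates.
  x = -4: f_y(-4, y) = 6*y**2 + 66*y + 46; no integer root y with |y| ≤ 4.
  x = -3: f_y(-3, y) = 6*y**2 + 62*y + 60; no integer root y with |y| ≤ 4.
  x = -2: f_y(-2, y) = 6*y**2 + 58*y + 70; no integer root y with |y| ≤ 4.
  x = -1: f_y(-1, y) = 6*y**2 + 54*y + 76; no integer root y with |y| ≤ 4.
  x = 0: f_y(0, y) = 6*y**2 + 50*y + 78; no integer root y with |y| ≤ 4.
  x = 1: f_y(1, y) = 6*y**2 + 46*y + 76; no integer root y with |y| ≤ 4.
  x = 2: f_y(2, y) = 6*y**2 + 42*y + 70; no integer root y with |y| ≤ 4.
  x = 3: f_y(3, y) = 6*y**2 + 38*y + 60; vanishes at y ∈ {-3}. (3, -3): f_x = 0, f = 0 — SINGULAR.
  x = 4: f_y(4, y) = 6*y**2 + 34*y + 46; no integer root y with |y| ≤ 4.
Only singular point on the grid: (3, -3).
Classify: substitute x = 3 + u, y = -3 + v and expand: f = -u**3 - 2*u**2*v - 2*u*v**2 + 2*v**3 + v**2.
No constant or linear terms (consistent with a singular point). Quadratic part: v**2. Cubic part: -u**3 - 2*u**2*v - 2*u*v**2 + 2*v**3.
The quadratic part v**2 is a perfect square, so there is a single (double) tangent line v = 0, i.e. y = -3. Restricting the cubic part to that line (v = 0) leaves -u**3 ≠ 0, so f is not divisible by v and the branch is v² ≈ u**3 to lowest order — this is a cusp.
Classification: cusp.


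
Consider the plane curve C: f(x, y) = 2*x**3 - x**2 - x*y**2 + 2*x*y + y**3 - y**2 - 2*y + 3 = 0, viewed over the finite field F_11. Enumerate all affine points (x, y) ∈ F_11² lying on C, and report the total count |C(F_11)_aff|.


Affine F_11-points: {(4, 6), (5, 1), (8, 9), (9, 10), (10, 0), (10, 2), (10, 9)}; count = 7.

For each of the 121 pairs (x, y) ∈ F_11², evaluate f(x, y) mod 11. Record the zeros.
  x = 0: [0↦3, 1↦1, 2↦3, 3↦4, 4↦10, 5↦5, 6↦6, 7↦8, 8↦6, 9↦6, 10↦3]  zeros at y ∈ ∅
  x = 1: [0↦4, 1↦3, 2↦4, 3↦2, 4↦3, 5↦2, 6↦5, 7↦7, 8↦3, 9↦10, 10↦1]  zeros at y ∈ ∅
  x = 2: [0↦4, 1↦4, 2↦4, 3↦10, 4↦6, 5↦9, 6↦3, 7↦5, 8↦10, 9↦2, 10↦9]  zeros at y ∈ ∅
  x = 3: [0↦4, 1↦5, 2↦4, 3↦7, 4↦9, 5↦5, 6↦1, 7↦3, 8↦6, 9↦5, 10↦6]  zeros at y ∈ ∅
  x = 4: [0↦5, 1↦7, 2↦5, 3↦5, 4↦2, 5↦2, 6↦0, 7↦2, 8↦3, 9↦9, 10↦4]  zeros at y ∈ {6}
  x = 5: [0↦8, 1↦0, 2↦8, 3↦5, 4↦8, 5↦1, 6↦1, 7↦3, 8↦2, 9↦4, 10↦4]  zeros at y ∈ {1}
  x = 6: [0↦3, 1↦7, 2↦3, 3↦8, 4↦6, 5↦3, 6↦5, 7↦7, 8↦4, 9↦2, 10↦7]  zeros at y ∈ ∅
  x = 7: [0↦2, 1↦7, 2↦2, 3↦4, 4↦8, 5↦9, 6↦2, 7↦4, 8↦10, 9↦4, 10↦3]  zeros at y ∈ ∅
  x = 8: [0↦6, 1↦1, 2↦6, 3↦5, 4↦4, 5↦9, 6↦4, 7↦6, 8↦10, 9↦0, 10↦4]  zeros at y ∈ {9}
  x = 9: [0↦5, 1↦1, 2↦5, 3↦1, 4↦6, 5↦4, 6↦1, 7↦3, 8↦5, 9↦2, 10↦0]  zeros at y ∈ {10}
  x = 10: [0↦0, 1↦8, 2↦0, 3↦4, 4↦4, 5↦6, 6↦5, 7↦7, 8↦7, 9↦0, 10↦3]  zeros at y ∈ {0, 2, 9}
Collecting zeros: affine points = {(4, 6), (5, 1), (8, 9), (9, 10), (10, 0), (10, 2), (10, 9)}.
Total count |C(F_11)_aff| = 7.


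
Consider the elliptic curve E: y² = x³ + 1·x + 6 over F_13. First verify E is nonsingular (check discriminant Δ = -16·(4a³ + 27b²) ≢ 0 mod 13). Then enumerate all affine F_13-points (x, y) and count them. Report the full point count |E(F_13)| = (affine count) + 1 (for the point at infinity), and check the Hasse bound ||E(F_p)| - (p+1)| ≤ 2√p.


Affine points = {(2, 4), (2, 9), (3, 6), (3, 7), (4, 3), (4, 10), (9, 4), (9, 9), (11, 3), (11, 10), (12, 2), (12, 11)}; affine count = 12; |E(F_13)| = 13.

Discriminant check: Δ ∝ 4a³ + 27b² = 4·1³ + 27·6² = 4·1 + 27·36 ≡ 1 (mod 13). Nonzero ⇒ E is nonsingular.
For each x ∈ F_13, compute rhs = x³ + 1·x + 6 mod 13, then count y ∈ F_13 with y² ≡ rhs.
  x = 0: rhs = 6, matching y values: none (0 points).
  x = 1: rhs = 8, matching y values: none (0 points).
  x = 2: rhs = 3, matching y values: 4, 9 (2 points).
  x = 3: rhs = 10, matching y values: 6, 7 (2 points).
  x = 4: rhs = 9, matching y values: 3, 10 (2 points).
  x = 5: rhs = 6, matching y values: none (0 points).
  x = 6: rhs = 7, matching y values: none (0 points).
  x = 7: rhs = 5, matching y values: none (0 points).
  x = 8: rhs = 6, matching y values: none (0 points).
  x = 9: rhs = 3, matching y values: 4, 9 (2 points).
  x = 10: rhs = 2, matching y values: none (0 points).
  x = 11: rhs = 9, matching y values: 3, 10 (2 points).
  x = 12: rhs = 4, matching y values: 2, 11 (2 points).
Total affine count: 12.
Full point count |E(F_13)| = 12 + 1 = 13.
Hasse bound: |13 − (13+1)| = |-1| = 1 ≤ 2√13 ≈ 7.2111 ✓.


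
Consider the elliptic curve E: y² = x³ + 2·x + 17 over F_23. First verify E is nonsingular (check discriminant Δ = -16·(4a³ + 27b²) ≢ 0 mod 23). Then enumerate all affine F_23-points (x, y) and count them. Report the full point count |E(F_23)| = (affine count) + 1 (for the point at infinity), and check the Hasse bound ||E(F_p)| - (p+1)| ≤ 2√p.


Affine points = {(2, 11), (2, 12), (3, 2), (3, 21), (7, 11), (7, 12), (8, 4), (8, 19), (10, 5), (10, 18), (11, 6), (11, 17), (13, 3), (13, 20), (14, 11), (14, 12), (15, 8), (15, 15)}; affine count = 18; |E(F_23)| = 19.

Discriminant check: Δ ∝ 4a³ + 27b² = 4·2³ + 27·17² = 4·8 + 27·289 ≡ 15 (mod 23). Nonzero ⇒ E is nonsingular.
For each x ∈ F_23, compute rhs = x³ + 2·x + 17 mod 23, then count y ∈ F_23 with y² ≡ rhs.
  x = 0: rhs = 17, matching y values: none (0 points).
  x = 1: rhs = 20, matching y values: none (0 points).
  x = 2: rhs = 6, matching y values: 11, 12 (2 points).
  x = 3: rhs = 4, matching y values: 2, 21 (2 points).
  x = 4: rhs = 20, matching y values: none (0 points).
  x = 5: rhs = 14, matching y values: none (0 points).
  x = 6: rhs = 15, matching y values: none (0 points).
  x = 7: rhs = 6, matching y values: 11, 12 (2 points).
  x = 8: rhs = 16, matching y values: 4, 19 (2 points).
  x = 9: rhs = 5, matching y values: none (0 points).
  x = 10: rhs = 2, matching y values: 5, 18 (2 points).
  x = 11: rhs = 13, matching y values: 6, 17 (2 points).
  x = 12: rhs = 21, matching y values: none (0 points).
  x = 13: rhs = 9, matching y values: 3, 20 (2 points).
  x = 14: rhs = 6, matching y values: 11, 12 (2 points).
  x = 15: rhs = 18, matching y values: 8, 15 (2 points).
  x = 16: rhs = 5, matching y values: none (0 points).
  x = 17: rhs = 19, matching y values: none (0 points).
  x = 18: rhs = 20, matching y values: none (0 points).
  x = 19: rhs = 14, matching y values: none (0 points).
  x = 20: rhs = 7, matching y values: none (0 points).
  x = 21: rhs = 5, matching y values: none (0 points).
  x = 22: rhs = 14, matching y values: none (0 points).
Total affine count: 18.
Full point count |E(F_23)| = 18 + 1 = 19.
Hasse bound: |19 − (23+1)| = |-5| = 5 ≤ 2√23 ≈ 9.5917 ✓.


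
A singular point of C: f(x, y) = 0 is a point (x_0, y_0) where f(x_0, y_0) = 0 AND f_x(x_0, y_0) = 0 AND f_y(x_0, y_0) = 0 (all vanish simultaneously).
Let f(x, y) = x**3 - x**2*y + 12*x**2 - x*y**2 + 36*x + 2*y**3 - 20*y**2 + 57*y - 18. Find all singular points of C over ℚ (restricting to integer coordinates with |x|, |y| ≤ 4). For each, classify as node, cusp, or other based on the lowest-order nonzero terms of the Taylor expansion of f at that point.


Singular points: {(-3, 3)}; classification: cusp.

Compute partial derivatives:
  f_x = 3*x**2 - 2*x*y + 24*x - y**2 + 36.
  f_y = -x**2 - 2*x*y + 6*y**2 - 40*y + 57.
Scan x_0 ∈ {−4, ..., 4}. For each x_0, f_y(x_0, y) is a polynomial in y; find its integer roots y ∈ {−4, ..., 4}, then test f_x and f at those candidates.
  x = -4: f_y(-4, y) = 6*y**2 - 32*y + 41; no integer root y with |y| ≤ 4.
  x = -3: f_y(-3, y) = 6*y**2 - 34*y + 48; vanishes at y ∈ {3}. (-3, 3): f_x = 0, f = 0 — SINGULAR.
  x = -2: f_y(-2, y) = 6*y**2 - 36*y + 53; no integer root y with |y| ≤ 4.
  x = -1: f_y(-1, y) = 6*y**2 - 38*y + 56; vanishes at y ∈ {4}. (-1, 4): f_x = 7 ≠ 0.
  x = 0: f_y(0, y) = 6*y**2 - 40*y + 57; no integer root y with |y| ≤ 4.
  x = 1: f_y(1, y) = 6*y**2 - 42*y + 56; no integer root y with |y| ≤ 4.
  x = 2: f_y(2, y) = 6*y**2 - 44*y + 53; no integer root y with |y| ≤ 4.
  x = 3: f_y(3, y) = 6*y**2 - 46*y + 48; no integer root y with |y| ≤ 4.
  x = 4: f_y(4, y) = 6*y**2 - 48*y + 41; no integer root y with |y| ≤ 4.
Only singular point on the grid: (-3, 3).
Classify: substitute x = -3 + u, y = 3 + v and expand: f = u**3 - u**2*v - u*v**2 + 2*v**3 + v**2.
No constant or linear terms (consistent with a singular point). Quadratic part: v**2. Cubic part: u**3 - u**2*v - u*v**2 + 2*v**3.
The quadratic part v**2 is a perfect square, so there is a single (double) tangent line v = 0, i.e. y = 3. Restricting the cubic part to that line (v = 0) leaves u**3 ≠ 0, so f is not divisible by v and the branch is v² ≈ -u**3 to lowest order — this is a cusp.
Classification: cusp.


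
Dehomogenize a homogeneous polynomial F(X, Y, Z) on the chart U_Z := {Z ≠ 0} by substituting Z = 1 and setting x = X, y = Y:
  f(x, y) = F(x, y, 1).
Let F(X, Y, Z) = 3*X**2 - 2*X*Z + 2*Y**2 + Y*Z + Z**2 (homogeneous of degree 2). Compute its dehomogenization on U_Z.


f(x, y) = 3*x**2 - 2*x + 2*y**2 + y + 1

On U_Z we set Z = 1. Each monomial c·X^i·Y^j·Z^k in F becomes c·x^i·y^j·1^k = c·x^i·y^j.
Substituting Z = 1: F(X, Y, 1) = 3*x**2 - 2*x + 2*y**2 + y + 1.
Note: deg(f) ≤ deg(F) = 2; strict inequality happens when F is divisible by Z (lost terms).


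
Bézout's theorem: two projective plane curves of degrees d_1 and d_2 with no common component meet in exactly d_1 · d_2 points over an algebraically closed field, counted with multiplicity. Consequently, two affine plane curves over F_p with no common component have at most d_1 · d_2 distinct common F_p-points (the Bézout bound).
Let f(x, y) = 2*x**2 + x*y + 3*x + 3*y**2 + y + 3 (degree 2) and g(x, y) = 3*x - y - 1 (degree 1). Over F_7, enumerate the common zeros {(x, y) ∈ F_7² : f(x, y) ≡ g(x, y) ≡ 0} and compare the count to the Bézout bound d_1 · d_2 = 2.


Common zeros: ∅; count = 0; Bézout bound = 2.

deg(f) = 2, deg(g) = 1, so Bézout bound = 2.
Scan x ∈ F_7. For each x, list the y ∈ F_7 with f(x, y) ≡ 0 and those with g(x, y) ≡ 0 (mod 7); the common zeros in that column are the intersection.
  x = 0: f ≡ 0 at y ∈ {1}; g ≡ 0 at y ∈ {6}; common: ∅.
  x = 1: f ≡ 0 at y ∈ ∅; g ≡ 0 at y ∈ {2}; common: ∅.
  x = 2: f ≡ 0 at y ∈ {2, 4}; g ≡ 0 at y ∈ {5}; common: ∅.
  x = 3: f ≡ 0 at y ∈ ∅; g ≡ 0 at y ∈ {1}; common: ∅.
  x = 4: f ≡ 0 at y ∈ {5}; g ≡ 0 at y ∈ {4}; common: ∅.
  x = 5: f ≡ 0 at y ∈ {1, 4}; g ≡ 0 at y ∈ {0}; common: ∅.
  x = 6: f ≡ 0 at y ∈ {2, 5}; g ≡ 0 at y ∈ {3}; common: ∅.
Collecting: common zeros = ∅, so the count is 0.
Comparison with the Bézout bound: 0 ≤ 2 = deg(f)·deg(g), as expected for curves with no common component (the affine F_7-count falls short of the bound because intersections may lie at infinity, over extension fields, or carry multiplicity).


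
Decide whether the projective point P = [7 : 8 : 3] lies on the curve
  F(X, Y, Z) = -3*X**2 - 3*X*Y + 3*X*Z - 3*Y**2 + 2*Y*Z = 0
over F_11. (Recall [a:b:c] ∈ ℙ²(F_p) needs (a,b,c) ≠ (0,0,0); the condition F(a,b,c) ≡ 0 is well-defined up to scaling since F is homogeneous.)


F(7,8,3) ≡ 0 (mod 11); P is on the curve.

Evaluate F(7, 8, 3) term-by-term (mod 11).
  -3*X**2 ↦ -3·49·1·1 = -147
  -3*X*Y ↦ -3·7·8·1 = -168
  3*X*Z ↦ 3·7·1·3 = 63
  -3*Y**2 ↦ -3·1·64·1 = -192
  2*Y*Z ↦ 2·1·8·3 = 48
Sum: F(7, 8, 3) = (-147) + (-168) + (63) + (-192) + (48) = -396.
Reducing mod 11: -396 ≡ 0 (mod 11).
Since F(a, b, c) ≡ 0 (mod 11), P lies on the curve.


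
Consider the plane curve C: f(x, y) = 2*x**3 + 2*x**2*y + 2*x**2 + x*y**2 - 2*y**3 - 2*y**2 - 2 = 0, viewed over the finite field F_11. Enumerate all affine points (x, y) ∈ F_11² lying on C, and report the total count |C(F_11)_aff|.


Affine F_11-points: {(0, 6), (1, 3), (2, 0), (2, 2), (2, 9), (3, 10), (5, 4), (5, 10), (6, 4), (7, 3), (9, 7), (10, 3)}; count = 12.

For each of the 121 pairs (x, y) ∈ F_11², evaluate f(x, y) mod 11. Record the zeros.
  x = 0: [0↦9, 1↦5, 2↦7, 3↦3, 4↦3, 5↦6, 6↦0, 7↦6, 8↦1, 9↦6, 10↦9]  zeros at y ∈ {6}
  x = 1: [0↦2, 1↦1, 2↦8, 3↦0, 4↦9, 5↦1, 6↦8, 7↦7, 8↦8, 9↦10, 10↦1]  zeros at y ∈ {3}
  x = 2: [0↦0, 1↦6, 2↦0, 3↦3, 4↦3, 5↦10, 6↦1, 7↦8, 8↦8, 9↦0, 10↦5]  zeros at y ∈ {0, 2, 9}
  x = 3: [0↦4, 1↦10, 2↦6, 3↦2, 4↦8, 5↦1, 6↦2, 7↦10, 8↦2, 9↦10, 10↦0]  zeros at y ∈ {10}
  x = 4: [0↦4, 1↦3, 2↦5, 3↦9, 4↦3, 5↦8, 6↦1, 7↦3, 8↦2, 9↦8, 10↦9]  zeros at y ∈ ∅
  x = 5: [0↦1, 1↦8, 2↦9, 3↦3, 4↦0, 5↦10, 6↦10, 7↦10, 8↦9, 9↦6, 10↦0]  zeros at y ∈ {4, 10}
  x = 6: [0↦7, 1↦4, 2↦8, 3↦7, 4↦0, 5↦8, 6↦8, 7↦10, 8↦2, 9↦5, 10↦7]  zeros at y ∈ {4}
  x = 7: [0↦1, 1↦3, 2↦3, 3↦0, 4↦4, 5↦3, 6↦7, 7↦4, 8↦4, 9↦6, 10↦9]  zeros at y ∈ {3}
  x = 8: [0↦6, 1↦6, 2↦6, 3↦5, 4↦2, 5↦7, 6↦8, 7↦4, 8↦5, 9↦10, 10↦7]  zeros at y ∈ ∅
  x = 9: [0↦1, 1↦3, 2↦7, 3↦1, 4↦6, 5↦10, 6↦1, 7↦0, 8↦6, 9↦7, 10↦2]  zeros at y ∈ {7}
  x = 10: [0↦9, 1↦6, 2↦7, 3↦0, 4↦6, 5↦2, 6↦9, 7↦4, 8↦8, 9↦9, 10↦6]  zeros at y ∈ {3}
Collecting zeros: affine points = {(0, 6), (1, 3), (2, 0), (2, 2), (2, 9), (3, 10), (5, 4), (5, 10), (6, 4), (7, 3), (9, 7), (10, 3)}.
Total count |C(F_11)_aff| = 12.


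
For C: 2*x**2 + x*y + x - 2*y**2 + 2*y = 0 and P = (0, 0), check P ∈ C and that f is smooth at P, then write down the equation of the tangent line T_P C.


Tangent line at P: x + 2*y = 0.

Step 1: f(0, 0) = 0, so P lies on C.
Step 2: partial derivatives
  f_x(x, y) = 4*x + y + 1, f_y(x, y) = x - 4*y + 2.
  f_x(P) = 1, f_y(P) = 2 (gradient nonzero, so P is smooth).
Step 3: tangent line at P: 1·(x − 0) + 2·(y − 0) = 0.
Expanding: x + 2*y = 0.


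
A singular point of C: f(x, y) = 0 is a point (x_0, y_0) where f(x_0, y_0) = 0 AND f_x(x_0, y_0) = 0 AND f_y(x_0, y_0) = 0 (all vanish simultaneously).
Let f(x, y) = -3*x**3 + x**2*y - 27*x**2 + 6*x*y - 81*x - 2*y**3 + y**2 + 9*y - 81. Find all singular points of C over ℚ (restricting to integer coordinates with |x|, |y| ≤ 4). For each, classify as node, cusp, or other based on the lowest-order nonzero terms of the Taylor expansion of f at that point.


Singular points: {(-3, 0)}; classification: cusp.

Compute partial derivatives:
  f_x = -9*x**2 + 2*x*y - 54*x + 6*y - 81.
  f_y = x**2 + 6*x - 6*y**2 + 2*y + 9.
Scan x_0 ∈ {−4, ..., 4}. For each x_0, f_y(x_0, y) is a polynomial in y; find its integer roots y ∈ {−4, ..., 4}, then test f_x and f at those candidates.
  x = -4: f_y(-4, y) = -6*y**2 + 2*y + 1; no integer root y with |y| ≤ 4.
  x = -3: f_y(-3, y) = -6*y**2 + 2*y; vanishes at y ∈ {0}. (-3, 0): f_x = 0, f = 0 — SINGULAR.
  x = -2: f_y(-2, y) = -6*y**2 + 2*y + 1; no integer root y with |y| ≤ 4.
  x = -1: f_y(-1, y) = -6*y**2 + 2*y + 4; vanishes at y ∈ {1}. (-1, 1): f_x = -32 ≠ 0.
  x = 0: f_y(0, y) = -6*y**2 + 2*y + 9; no integer root y with |y| ≤ 4.
  x = 1: f_y(1, y) = -6*y**2 + 2*y + 16; no integer root y with |y| ≤ 4.
  x = 2: f_y(2, y) = -6*y**2 + 2*y + 25; no integer root y with |y| ≤ 4.
  x = 3: f_y(3, y) = -6*y**2 + 2*y + 36; no integer root y with |y| ≤ 4.
  x = 4: f_y(4, y) = -6*y**2 + 2*y + 49; no integer root y with |y| ≤ 4.
Only singular point on the grid: (-3, 0).
Classify: substitute x = -3 + u, y = 0 + v and expand: f = -3*u**3 + u**2*v - 2*v**3 + v**2.
No constant or linear terms (consistent with a singular point). Quadratic part: v**2. Cubic part: -3*u**3 + u**2*v - 2*v**3.
The quadratic part v**2 is a perfect square, so there is a single (double) tangent line v = 0, i.e. y = 0. Restricting the cubic part to that line (v = 0) leaves -3*u**3 ≠ 0, so f is not divisible by v and the branch is v² ≈ 3*u**3 to lowest order — this is a cusp.
Classification: cusp.
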